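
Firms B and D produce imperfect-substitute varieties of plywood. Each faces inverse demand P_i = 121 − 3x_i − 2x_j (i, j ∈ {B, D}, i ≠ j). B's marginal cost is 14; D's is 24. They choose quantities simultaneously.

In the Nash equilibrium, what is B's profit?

Firm B's profit: π = x_B(121 − 3x_B − 2x_D) − 14x_B.
∂π/∂x_B = 107 − 6x_B − 2x_D = 0 ⇒ x_B = 107/6 − (1/3)x_D.
Similarly x_D = 97/6 − (1/3)x_B.
Substituting the second reaction function into the first: x_B = 107/6 − (1/3)(97/6 − (1/3)x_B), which gives (8/9)x_B = 112/9 ⇒ x_B = 14.
Then x_D = 97/6 − (1/3)·14 = 11.5.
P_B = 121 − 3·14 − 2·11.5 = 56.
Profit = (56 − 14)·14 = 588.

588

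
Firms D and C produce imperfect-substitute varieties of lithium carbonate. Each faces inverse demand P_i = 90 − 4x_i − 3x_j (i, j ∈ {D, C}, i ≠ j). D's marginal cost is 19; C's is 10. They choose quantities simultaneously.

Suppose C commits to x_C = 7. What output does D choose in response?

6.25

Firm D's profit: π = x_D(90 − 4x_D − 3x_C) − 19x_D.
∂π/∂x_D = 71 − 8x_D − 3x_C = 0 ⇒ x_D = 8.875 − 0.375x_C.
At x_C = 7: x_D = 8.875 − 0.375·7 = 6.25.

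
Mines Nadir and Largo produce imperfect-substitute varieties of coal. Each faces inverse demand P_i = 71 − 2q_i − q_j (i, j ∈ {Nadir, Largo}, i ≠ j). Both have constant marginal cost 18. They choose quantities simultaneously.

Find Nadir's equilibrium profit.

224.72

Mine Nadir's profit: π = q_{Nadir}(71 − 2q_{Nadir} − q_{Largo}) − 18q_{Nadir}.
∂π/∂q_{Nadir} = 53 − 4q_{Nadir} − q_{Largo} = 0 ⇒ q_{Nadir} = 13.25 − 0.25q_{Largo}.
The game is symmetric, so in equilibrium q_{Largo} = q_{Nadir}: the reaction function gives 1.25q_{Nadir} = 13.25, hence q_{Nadir} = 10.6.
P_{Nadir} = 71 − 2·10.6 − 10.6 = 39.2.
Profit = (39.2 − 18)·10.6 = 224.72.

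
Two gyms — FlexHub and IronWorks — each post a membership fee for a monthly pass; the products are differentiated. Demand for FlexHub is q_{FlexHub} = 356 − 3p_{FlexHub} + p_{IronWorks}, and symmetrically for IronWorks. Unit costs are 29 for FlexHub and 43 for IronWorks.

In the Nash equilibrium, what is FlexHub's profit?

FlexHub's profit: π = (p_{FlexHub} − 29)(356 − 3p_{FlexHub} + p_{IronWorks}).
∂π/∂p_{FlexHub} = 443 − 6p_{FlexHub} + p_{IronWorks} = 0 ⇒ p_{FlexHub} = 443/6 + (1/6)p_{IronWorks}.
Similarly p_{IronWorks} = 485/6 + (1/6)p_{FlexHub}.
Substituting the second reaction function into the first: p_{FlexHub} = 443/6 + (1/6)(485/6 + (1/6)p_{FlexHub}), which gives (35/36)p_{FlexHub} = 3143/36 ⇒ p_{FlexHub} = 89.8.
Then p_{IronWorks} = 485/6 + (1/6)·89.8 = 95.8.
q_{FlexHub} = 356 − 3·89.8 + 95.8 = 182.4.
Profit = (89.8 − 29)·182.4 = 11089.92.

11089.92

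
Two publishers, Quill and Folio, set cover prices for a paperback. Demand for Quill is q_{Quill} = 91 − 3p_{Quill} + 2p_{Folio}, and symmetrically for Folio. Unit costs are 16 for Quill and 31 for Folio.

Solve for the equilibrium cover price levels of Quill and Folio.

37.5625, 43.1875

Quill's profit: π = (p_{Quill} − 16)(91 − 3p_{Quill} + 2p_{Folio}).
∂π/∂p_{Quill} = 139 − 6p_{Quill} + 2p_{Folio} = 0 ⇒ p_{Quill} = 139/6 + (1/3)p_{Folio}.
Similarly p_{Folio} = 92/3 + (1/3)p_{Quill}.
Substituting the second reaction function into the first: p_{Quill} = 139/6 + (1/3)(92/3 + (1/3)p_{Quill}), which gives (8/9)p_{Quill} = 601/18 ⇒ p_{Quill} = 37.5625.
Then p_{Folio} = 92/3 + (1/3)·37.5625 = 43.1875.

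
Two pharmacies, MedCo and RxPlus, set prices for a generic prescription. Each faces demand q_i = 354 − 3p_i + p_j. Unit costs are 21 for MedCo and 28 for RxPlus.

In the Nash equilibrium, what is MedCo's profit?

MedCo's profit: π = (p_{MedCo} − 21)(354 − 3p_{MedCo} + p_{RxPlus}).
∂π/∂p_{MedCo} = 417 − 6p_{MedCo} + p_{RxPlus} = 0 ⇒ p_{MedCo} = 69.5 + (1/6)p_{RxPlus}.
Similarly p_{RxPlus} = 73 + (1/6)p_{MedCo}.
Solving the two reaction functions simultaneously: (1 − (1/6)(1/6))p_{MedCo} = 69.5 + (1/6)·73, so (35/36)p_{MedCo} = 245/3 and p_{MedCo} = 84.
Then p_{RxPlus} = 73 + (1/6)·84 = 87.
q_{MedCo} = 354 − 3·84 + 87 = 189.
Profit = (84 − 21)·189 = 11907.

11907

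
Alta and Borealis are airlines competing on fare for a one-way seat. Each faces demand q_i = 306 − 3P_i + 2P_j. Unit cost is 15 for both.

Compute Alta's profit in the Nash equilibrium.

15877.6875

Alta's profit: π = (P_{Alta} − 15)(306 − 3P_{Alta} + 2P_{Borealis}).
∂π/∂P_{Alta} = 351 − 6P_{Alta} + 2P_{Borealis} = 0 ⇒ P_{Alta} = 58.5 + (1/3)P_{Borealis}.
The game is symmetric, so in equilibrium P_{Borealis} = P_{Alta}: the reaction function gives (2/3)P_{Alta} = 58.5, hence P_{Alta} = 87.75.
q_{Alta} = 306 − 3·87.75 + 2·87.75 = 218.25.
Profit = (87.75 − 15)·218.25 = 15877.6875.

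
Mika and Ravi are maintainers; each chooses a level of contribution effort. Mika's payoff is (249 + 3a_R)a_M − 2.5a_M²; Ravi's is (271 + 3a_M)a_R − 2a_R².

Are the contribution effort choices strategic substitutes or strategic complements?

strategic complements

Expanding Mika's payoff: 249a_M + 3a_Ra_M − 2.5a_M².
∂π/∂a_M = 249 + 3a_R − 5a_M = 0, so a_M = 49.8 + 0.6a_R.
The best-response slope da_M/da_R = 0.6 > 0: the reaction function is upward-sloping, so the choices are strategic complements.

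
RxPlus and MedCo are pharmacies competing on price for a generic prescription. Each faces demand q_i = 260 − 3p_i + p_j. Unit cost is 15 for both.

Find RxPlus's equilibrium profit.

RxPlus's profit: π = (p_{RxPlus} − 15)(260 − 3p_{RxPlus} + p_{MedCo}).
∂π/∂p_{RxPlus} = 305 − 6p_{RxPlus} + p_{MedCo} = 0 ⇒ p_{RxPlus} = 305/6 + (1/6)p_{MedCo}.
The game is symmetric, so in equilibrium p_{MedCo} = p_{RxPlus}: the reaction function gives (5/6)p_{RxPlus} = 305/6, hence p_{RxPlus} = 61.
q_{RxPlus} = 260 − 3·61 + 61 = 138.
Profit = (61 − 15)·138 = 6348.

6348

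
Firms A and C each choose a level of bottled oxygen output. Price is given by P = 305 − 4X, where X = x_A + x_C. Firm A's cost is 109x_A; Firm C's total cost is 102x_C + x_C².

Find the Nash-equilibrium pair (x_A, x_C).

Firm A's profit: π = x_A(305 − 4(x_A + x_C)) − 109x_A.
∂π/∂x_A = 196 − 8x_A − 4x_C = 0, so x_A = 24.5 − 0.5x_C.
For C: ∂π/∂x_C = 203 − 10x_C − 4x_A = 0 ⇒ x_C = 20.3 − 0.4x_A.
Substituting the second reaction function into the first: x_A = 24.5 − 0.5(20.3 − 0.4x_A), which gives 0.8x_A = 14.35 ⇒ x_A = 17.9375.
Then x_C = 20.3 − 0.4·17.9375 = 13.125.

17.9375, 13.125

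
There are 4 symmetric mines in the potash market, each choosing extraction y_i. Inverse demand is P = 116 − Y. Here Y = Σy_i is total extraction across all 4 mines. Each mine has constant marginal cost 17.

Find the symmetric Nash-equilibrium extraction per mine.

19.8

A representative mine's profit is π_i = y_i(116 − Y) − 17y_i, with Y = y_i + Σ_{j≠i} y_j.
First-order condition: 99 − 2y_i − Σ_{j≠i} y_j = 0.
Imposing symmetry (y_j = y for all j) turns Σ_{j≠i} y_j into 3y, so 99 = 5y and y = 19.8.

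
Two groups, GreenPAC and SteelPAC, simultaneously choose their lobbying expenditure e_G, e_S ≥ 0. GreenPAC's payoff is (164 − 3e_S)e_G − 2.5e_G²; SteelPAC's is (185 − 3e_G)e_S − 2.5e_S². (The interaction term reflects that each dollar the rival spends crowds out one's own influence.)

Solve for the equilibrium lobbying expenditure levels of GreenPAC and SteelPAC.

Expanding GreenPAC's payoff: 164e_G − 3e_Se_G − 2.5e_G².
∂π/∂e_G = 164 − 3e_S − 5e_G = 0, so e_G = 32.8 − 0.6e_S.
Likewise for SteelPAC: e_S = 37 − 0.6e_G.
Solving the two reaction functions simultaneously: (1 − (−0.6)(−0.6))e_G = 32.8 − 0.6·37, so 0.64e_G = 10.6 and e_G = 16.5625.
Then e_S = 37 − 0.6·16.5625 = 27.0625.

16.5625, 27.0625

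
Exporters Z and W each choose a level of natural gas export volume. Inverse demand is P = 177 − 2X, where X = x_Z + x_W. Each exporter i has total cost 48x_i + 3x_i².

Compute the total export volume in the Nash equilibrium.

21.5

Exporter Z's profit: π = x_Z(177 − 2(x_Z + x_W)) − 48x_Z − 3x_Z².
∂π/∂x_Z = 129 − 10x_Z − 2x_W = 0, so x_Z = 12.9 − 0.2x_W.
Setting x_Z = x_W in the reaction function: x_Z = 12.9 − 0.2x_Z, so x_Z = 12.9 / 1.2 = 10.75.
Total export volume: 10.75 + 10.75 = 21.5.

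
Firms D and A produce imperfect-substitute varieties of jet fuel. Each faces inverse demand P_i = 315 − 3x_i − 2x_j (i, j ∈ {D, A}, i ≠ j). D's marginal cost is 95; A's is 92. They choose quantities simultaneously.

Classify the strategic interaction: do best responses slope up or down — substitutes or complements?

Firm D's profit: π = x_D(315 − 3x_D − 2x_A) − 95x_D.
∂π/∂x_D = 220 − 6x_D − 2x_A = 0 ⇒ x_D = 110/3 − (1/3)x_A.
The best-response slope dx_D/dx_A = −1/3 < 0: the reaction function is downward-sloping, so the choices are strategic substitutes.

strategic substitutes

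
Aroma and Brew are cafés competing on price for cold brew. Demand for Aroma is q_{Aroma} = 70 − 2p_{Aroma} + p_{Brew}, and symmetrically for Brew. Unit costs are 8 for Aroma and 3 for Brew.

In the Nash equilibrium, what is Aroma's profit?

800

Aroma's profit: π = (p_{Aroma} − 8)(70 − 2p_{Aroma} + p_{Brew}).
∂π/∂p_{Aroma} = 86 − 4p_{Aroma} + p_{Brew} = 0 ⇒ p_{Aroma} = 21.5 + 0.25p_{Brew}.
Similarly p_{Brew} = 19 + 0.25p_{Aroma}.
Substituting the second reaction function into the first: p_{Aroma} = 21.5 + 0.25(19 + 0.25p_{Aroma}), which gives 0.9375p_{Aroma} = 26.25 ⇒ p_{Aroma} = 28.
Then p_{Brew} = 19 + 0.25·28 = 26.
q_{Aroma} = 70 − 2·28 + 26 = 40.
Profit = (28 − 8)·40 = 800.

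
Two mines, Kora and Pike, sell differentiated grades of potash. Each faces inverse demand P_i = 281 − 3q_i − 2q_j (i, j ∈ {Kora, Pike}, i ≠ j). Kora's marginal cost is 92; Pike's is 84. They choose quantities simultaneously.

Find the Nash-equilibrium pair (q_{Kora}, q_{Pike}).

23.125, 25.125

Mine Kora's profit: π = q_{Kora}(281 − 3q_{Kora} − 2q_{Pike}) − 92q_{Kora}.
∂π/∂q_{Kora} = 189 − 6q_{Kora} − 2q_{Pike} = 0 ⇒ q_{Kora} = 31.5 − (1/3)q_{Pike}.
Similarly q_{Pike} = 197/6 − (1/3)q_{Kora}.
Solving the two reaction functions simultaneously: (1 − (−1/3)(−1/3))q_{Kora} = 31.5 − (1/3)·(197/6), so (8/9)q_{Kora} = 185/9 and q_{Kora} = 23.125.
Then q_{Pike} = 197/6 − (1/3)·23.125 = 25.125.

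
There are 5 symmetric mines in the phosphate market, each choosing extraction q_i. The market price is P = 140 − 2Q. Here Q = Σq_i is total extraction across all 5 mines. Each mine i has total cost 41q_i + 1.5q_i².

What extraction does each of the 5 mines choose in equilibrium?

A representative mine's profit is π_i = q_i(140 − 2Q) − 41q_i − 1.5q_i², with Q = q_i + Σ_{j≠i} q_j.
First-order condition: 99 − 7q_i − 2Σ_{j≠i} q_j = 0.
In a symmetric equilibrium every mine chooses the same q, so Σ_{j≠i} q_j = 4q. The condition becomes 99 − 15q = 0, giving q = 99/15 = 6.6.

6.6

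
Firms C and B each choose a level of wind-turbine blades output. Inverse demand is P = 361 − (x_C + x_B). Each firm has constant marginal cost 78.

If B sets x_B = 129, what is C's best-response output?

77

Firm C's profit: π = x_C(361 − (x_C + x_B)) − 78x_C.
∂π/∂x_C = 283 − 2x_C − x_B = 0, so x_C = 141.5 − 0.5x_B.
At x_B = 129: x_C = 141.5 − 0.5·129 = 77.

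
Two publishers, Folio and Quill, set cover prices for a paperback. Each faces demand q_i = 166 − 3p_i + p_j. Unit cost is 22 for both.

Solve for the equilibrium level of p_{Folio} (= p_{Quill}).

46.4

Folio's profit: π = (p_{Folio} − 22)(166 − 3p_{Folio} + p_{Quill}).
∂π/∂p_{Folio} = 232 − 6p_{Folio} + p_{Quill} = 0 ⇒ p_{Folio} = 116/3 + (1/6)p_{Quill}.
By symmetry p_{Quill} = p_{Folio}; substituting into the reaction function, (5/6)p_{Folio} = 116/3 and p_{Folio} = 46.4.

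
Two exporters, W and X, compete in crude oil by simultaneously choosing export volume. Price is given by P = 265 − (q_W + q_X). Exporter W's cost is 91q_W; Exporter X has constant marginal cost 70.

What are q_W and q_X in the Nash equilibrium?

Exporter W's profit: π = q_W(265 − (q_W + q_X)) − 91q_W.
∂π/∂q_W = 174 − 2q_W − q_X = 0, so q_W = 87 − 0.5q_X.
By the same steps for X: q_X = 97.5 − 0.5q_W.
Solving the two reaction functions simultaneously: (1 − (−0.5)(−0.5))q_W = 87 − 0.5·97.5, so 0.75q_W = 38.25 and q_W = 51.
Then q_X = 97.5 − 0.5·51 = 72.

51, 72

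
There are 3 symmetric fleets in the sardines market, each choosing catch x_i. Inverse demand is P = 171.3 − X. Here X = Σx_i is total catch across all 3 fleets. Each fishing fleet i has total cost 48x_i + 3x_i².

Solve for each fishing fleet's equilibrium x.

12.33

A representative fishing fleet's profit is π_i = x_i(171.3 − X) − 48x_i − 3x_i², with X = x_i + Σ_{j≠i} x_j.
First-order condition: 123.3 − 8x_i − Σ_{j≠i} x_j = 0.
Imposing symmetry (x_j = x for all j) turns Σ_{j≠i} x_j into 2x, so 123.3 = 10x and x = 12.33.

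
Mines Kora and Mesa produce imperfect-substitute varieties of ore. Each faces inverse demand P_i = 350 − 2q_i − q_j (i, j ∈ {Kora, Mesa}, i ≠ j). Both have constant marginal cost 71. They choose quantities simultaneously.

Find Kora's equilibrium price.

Mine Kora's profit: π = q_{Kora}(350 − 2q_{Kora} − q_{Mesa}) − 71q_{Kora}.
∂π/∂q_{Kora} = 279 − 4q_{Kora} − q_{Mesa} = 0 ⇒ q_{Kora} = 69.75 − 0.25q_{Mesa}.
By symmetry q_{Mesa} = q_{Kora}; substituting into the reaction function, 1.25q_{Kora} = 69.75 and q_{Kora} = 55.8.
P_{Kora} = 350 − 2·55.8 − 55.8 = 182.6.

182.6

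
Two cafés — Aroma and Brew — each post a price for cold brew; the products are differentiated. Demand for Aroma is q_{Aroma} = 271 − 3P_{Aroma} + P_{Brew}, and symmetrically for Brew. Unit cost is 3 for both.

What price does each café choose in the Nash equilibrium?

Aroma's profit: π = (P_{Aroma} − 3)(271 − 3P_{Aroma} + P_{Brew}).
∂π/∂P_{Aroma} = 280 − 6P_{Aroma} + P_{Brew} = 0 ⇒ P_{Aroma} = 140/3 + (1/6)P_{Brew}.
The game is symmetric, so in equilibrium P_{Brew} = P_{Aroma}: the reaction function gives (5/6)P_{Aroma} = 140/3, hence P_{Aroma} = 56.

56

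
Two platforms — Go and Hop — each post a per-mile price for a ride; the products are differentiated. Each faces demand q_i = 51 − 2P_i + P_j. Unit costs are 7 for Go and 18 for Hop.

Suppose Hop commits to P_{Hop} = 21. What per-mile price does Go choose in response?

21.5

Go's profit: π = (P_{Go} − 7)(51 − 2P_{Go} + P_{Hop}).
∂π/∂P_{Go} = 65 − 4P_{Go} + P_{Hop} = 0 ⇒ P_{Go} = 16.25 + 0.25P_{Hop}.
At P_{Hop} = 21: P_{Go} = 16.25 + 0.25·21 = 21.5.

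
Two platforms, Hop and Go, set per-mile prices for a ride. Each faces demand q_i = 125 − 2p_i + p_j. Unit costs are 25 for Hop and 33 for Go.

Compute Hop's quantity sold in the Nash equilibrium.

Hop's profit: π = (p_{Hop} − 25)(125 − 2p_{Hop} + p_{Go}).
∂π/∂p_{Hop} = 175 − 4p_{Hop} + p_{Go} = 0 ⇒ p_{Hop} = 43.75 + 0.25p_{Go}.
Similarly p_{Go} = 47.75 + 0.25p_{Hop}.
Solving the two reaction functions simultaneously: (1 − (0.25)(0.25))p_{Hop} = 43.75 + 0.25·47.75, so 0.9375p_{Hop} = 55.6875 and p_{Hop} = 59.4.
Then p_{Go} = 47.75 + 0.25·59.4 = 62.6.
q_{Hop} = 125 − 2·59.4 + 62.6 = 68.8.

68.8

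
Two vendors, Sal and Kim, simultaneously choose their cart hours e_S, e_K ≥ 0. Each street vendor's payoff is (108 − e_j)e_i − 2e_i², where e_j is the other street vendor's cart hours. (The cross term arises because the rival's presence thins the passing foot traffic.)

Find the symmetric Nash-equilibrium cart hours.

21.6

Sal's payoff is (108 − e_K)e_S − 2e_S².
∂π/∂e_S = 108 − e_K − 4e_S = 0, so e_S = 27 − 0.25e_K.
By symmetry e_K = e_S; substituting into the reaction function, 1.25e_S = 27 and e_S = 21.6.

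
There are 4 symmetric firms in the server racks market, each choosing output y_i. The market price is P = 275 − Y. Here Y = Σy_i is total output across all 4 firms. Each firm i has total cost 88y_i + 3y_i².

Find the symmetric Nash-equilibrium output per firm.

A representative firm's profit is π_i = y_i(275 − Y) − 88y_i − 3y_i², with Y = y_i + Σ_{j≠i} y_j.
First-order condition: 187 − 8y_i − Σ_{j≠i} y_j = 0.
With identical firms, set every y_j = y: then 187 − 8y − 3y = 0, i.e. y = 187/11 = 17.

17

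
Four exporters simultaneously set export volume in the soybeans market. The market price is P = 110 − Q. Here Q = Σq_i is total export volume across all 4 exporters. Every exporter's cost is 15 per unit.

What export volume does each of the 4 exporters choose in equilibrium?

19

A representative exporter's profit is π_i = q_i(110 − Q) − 15q_i, with Q = q_i + Σ_{j≠i} q_j.
First-order condition: 95 − 2q_i − Σ_{j≠i} q_j = 0.
In a symmetric equilibrium every exporter chooses the same q, so Σ_{j≠i} q_j = 3q. The condition becomes 95 − 5q = 0, giving q = 95/5 = 19.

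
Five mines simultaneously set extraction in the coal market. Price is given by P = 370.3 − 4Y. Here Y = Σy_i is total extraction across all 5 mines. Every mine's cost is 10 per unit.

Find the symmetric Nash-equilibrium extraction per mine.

A representative mine's profit is π_i = y_i(370.3 − 4Y) − 10y_i, with Y = y_i + Σ_{j≠i} y_j.
First-order condition: 360.3 − 8y_i − 4Σ_{j≠i} y_j = 0.
With identical mines, set every y_j = y: then 360.3 − 8y − 16y = 0, i.e. y = 360.3/24 = 15.0125.

15.0125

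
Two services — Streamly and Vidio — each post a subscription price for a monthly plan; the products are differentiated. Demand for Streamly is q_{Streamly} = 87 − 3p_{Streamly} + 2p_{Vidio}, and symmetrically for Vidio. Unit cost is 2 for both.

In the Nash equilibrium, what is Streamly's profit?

1354.6875

Streamly's profit: π = (p_{Streamly} − 2)(87 − 3p_{Streamly} + 2p_{Vidio}).
∂π/∂p_{Streamly} = 93 − 6p_{Streamly} + 2p_{Vidio} = 0 ⇒ p_{Streamly} = 15.5 + (1/3)p_{Vidio}.
The game is symmetric, so in equilibrium p_{Vidio} = p_{Streamly}: the reaction function gives (2/3)p_{Streamly} = 15.5, hence p_{Streamly} = 23.25.
q_{Streamly} = 87 − 3·23.25 + 2·23.25 = 63.75.
Profit = (23.25 − 2)·63.75 = 1354.6875.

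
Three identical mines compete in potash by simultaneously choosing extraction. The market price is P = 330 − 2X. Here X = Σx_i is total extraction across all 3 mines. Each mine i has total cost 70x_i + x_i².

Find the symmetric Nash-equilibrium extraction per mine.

26

A representative mine's profit is π_i = x_i(330 − 2X) − 70x_i − x_i², with X = x_i + Σ_{j≠i} x_j.
First-order condition: 260 − 6x_i − 2Σ_{j≠i} x_j = 0.
With identical mines, set every x_j = x: then 260 − 6x − 4x = 0, i.e. x = 260/10 = 26.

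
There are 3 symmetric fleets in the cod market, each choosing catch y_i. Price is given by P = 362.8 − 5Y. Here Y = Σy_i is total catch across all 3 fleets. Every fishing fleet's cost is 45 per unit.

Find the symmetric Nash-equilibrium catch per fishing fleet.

15.89

A representative fishing fleet's profit is π_i = y_i(362.8 − 5Y) − 45y_i, with Y = y_i + Σ_{j≠i} y_j.
First-order condition: 317.8 − 10y_i − 5Σ_{j≠i} y_j = 0.
Imposing symmetry (y_j = y for all j) turns Σ_{j≠i} y_j into 2y, so 317.8 = 20y and y = 15.89.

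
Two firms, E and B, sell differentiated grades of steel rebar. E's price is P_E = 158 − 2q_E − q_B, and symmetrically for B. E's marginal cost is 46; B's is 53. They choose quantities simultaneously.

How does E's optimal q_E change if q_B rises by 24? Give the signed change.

Firm E's profit: π = q_E(158 − 2q_E − q_B) − 46q_E.
∂π/∂q_E = 112 − 4q_E − q_B = 0 ⇒ q_E = 28 − 0.25q_B.
The reaction-function slope is −0.25, so a 24-unit rise in q_B moves q_E by −0.25 × 24 = −6. E's best response falls — the actions are strategic substitutes.

-6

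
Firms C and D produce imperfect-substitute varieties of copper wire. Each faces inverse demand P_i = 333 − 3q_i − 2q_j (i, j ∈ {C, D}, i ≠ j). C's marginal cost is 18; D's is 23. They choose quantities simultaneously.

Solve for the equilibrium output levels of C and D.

Firm C's profit: π = q_C(333 − 3q_C − 2q_D) − 18q_C.
∂π/∂q_C = 315 − 6q_C − 2q_D = 0 ⇒ q_C = 52.5 − (1/3)q_D.
Similarly q_D = 155/3 − (1/3)q_C.
Substituting the second reaction function into the first: q_C = 52.5 − (1/3)(155/3 − (1/3)q_C), which gives (8/9)q_C = 635/18 ⇒ q_C = 39.6875.
Then q_D = 155/3 − (1/3)·39.6875 = 38.4375.

39.6875, 38.4375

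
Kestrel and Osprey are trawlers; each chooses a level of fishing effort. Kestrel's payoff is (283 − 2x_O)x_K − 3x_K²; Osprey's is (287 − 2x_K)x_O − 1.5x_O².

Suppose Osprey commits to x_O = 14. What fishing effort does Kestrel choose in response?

42.5

Expanding Kestrel's payoff: 283x_K − 2x_Ox_K − 3x_K².
∂π/∂x_K = 283 − 2x_O − 6x_K = 0, so x_K = 283/6 − (1/3)x_O.
At x_O = 14: x_K = 283/6 − (1/3)·14 = 42.5.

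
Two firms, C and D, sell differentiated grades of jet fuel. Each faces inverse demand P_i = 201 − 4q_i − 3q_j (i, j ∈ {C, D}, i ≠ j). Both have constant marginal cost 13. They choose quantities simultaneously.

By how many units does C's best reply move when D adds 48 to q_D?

-18

Firm C's profit: π = q_C(201 − 4q_C − 3q_D) − 13q_C.
∂π/∂q_C = 188 − 8q_C − 3q_D = 0 ⇒ q_C = 23.5 − 0.375q_D.
The reaction-function slope is −0.375, so a 48-unit rise in q_D moves q_C by −0.375 × 48 = −18. C's best response falls — the actions are strategic substitutes.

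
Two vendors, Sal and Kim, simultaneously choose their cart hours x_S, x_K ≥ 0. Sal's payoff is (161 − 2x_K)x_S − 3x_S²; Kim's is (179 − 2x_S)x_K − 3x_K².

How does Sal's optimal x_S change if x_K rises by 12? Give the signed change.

-4

Expanding Sal's payoff: 161x_S − 2x_Kx_S − 3x_S².
∂π/∂x_S = 161 − 2x_K − 6x_S = 0, so x_S = 161/6 − (1/3)x_K.
The reaction-function slope is −1/3, so a 12-unit rise in x_K moves x_S by −1/3 × 12 = −4. Sal's best response falls — the actions are strategic substitutes.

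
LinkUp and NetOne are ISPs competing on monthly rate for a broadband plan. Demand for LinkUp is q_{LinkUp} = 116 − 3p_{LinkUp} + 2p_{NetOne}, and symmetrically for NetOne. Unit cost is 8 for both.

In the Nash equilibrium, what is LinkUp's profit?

2187

LinkUp's profit: π = (p_{LinkUp} − 8)(116 − 3p_{LinkUp} + 2p_{NetOne}).
∂π/∂p_{LinkUp} = 140 − 6p_{LinkUp} + 2p_{NetOne} = 0 ⇒ p_{LinkUp} = 70/3 + (1/3)p_{NetOne}.
Setting p_{LinkUp} = p_{NetOne} in the reaction function: p_{LinkUp} = 70/3 + (1/3)p_{LinkUp}, so p_{LinkUp} = (70/3) / (2/3) = 35.
q_{LinkUp} = 116 − 3·35 + 2·35 = 81.
Profit = (35 − 8)·81 = 2187.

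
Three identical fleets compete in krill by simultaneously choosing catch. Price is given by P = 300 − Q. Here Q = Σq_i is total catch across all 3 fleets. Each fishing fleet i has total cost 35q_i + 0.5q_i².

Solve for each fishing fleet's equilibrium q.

A representative fishing fleet's profit is π_i = q_i(300 − Q) − 35q_i − 0.5q_i², with Q = q_i + Σ_{j≠i} q_j.
First-order condition: 265 − 3q_i − Σ_{j≠i} q_j = 0.
In a symmetric equilibrium every fishing fleet chooses the same q, so Σ_{j≠i} q_j = 2q. The condition becomes 265 − 5q = 0, giving q = 265/5 = 53.

53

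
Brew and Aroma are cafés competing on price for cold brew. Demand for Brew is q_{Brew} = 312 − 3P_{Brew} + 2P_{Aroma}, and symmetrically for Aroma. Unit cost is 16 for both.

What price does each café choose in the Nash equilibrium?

Brew's profit: π = (P_{Brew} − 16)(312 − 3P_{Brew} + 2P_{Aroma}).
∂π/∂P_{Brew} = 360 − 6P_{Brew} + 2P_{Aroma} = 0 ⇒ P_{Brew} = 60 + (1/3)P_{Aroma}.
Setting P_{Brew} = P_{Aroma} in the reaction function: P_{Brew} = 60 + (1/3)P_{Brew}, so P_{Brew} = 60 / (2/3) = 90.

90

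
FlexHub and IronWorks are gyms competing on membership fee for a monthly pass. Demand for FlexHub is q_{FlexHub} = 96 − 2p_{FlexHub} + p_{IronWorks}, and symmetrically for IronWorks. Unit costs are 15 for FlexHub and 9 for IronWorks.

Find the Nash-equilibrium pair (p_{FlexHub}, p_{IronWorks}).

FlexHub's profit: π = (p_{FlexHub} − 15)(96 − 2p_{FlexHub} + p_{IronWorks}).
∂π/∂p_{FlexHub} = 126 − 4p_{FlexHub} + p_{IronWorks} = 0 ⇒ p_{FlexHub} = 31.5 + 0.25p_{IronWorks}.
Similarly p_{IronWorks} = 28.5 + 0.25p_{FlexHub}.
Plugging p_{IronWorks} into FlexHub's best response: p_{FlexHub} = 31.5 + 0.25(28.5 + 0.25p_{FlexHub}) ⇒ 0.9375p_{FlexHub} = 38.625, so p_{FlexHub} = 41.2.
Then p_{IronWorks} = 28.5 + 0.25·41.2 = 38.8.

41.2, 38.8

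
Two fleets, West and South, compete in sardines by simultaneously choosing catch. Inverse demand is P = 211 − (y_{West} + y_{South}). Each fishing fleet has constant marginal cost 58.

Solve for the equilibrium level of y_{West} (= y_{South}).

Fishing fleet West's profit: π = y_{West}(211 − (y_{West} + y_{South})) − 58y_{West}.
∂π/∂y_{West} = 153 − 2y_{West} − y_{South} = 0, so y_{West} = 76.5 − 0.5y_{South}.
The game is symmetric, so in equilibrium y_{South} = y_{West}: the reaction function gives 1.5y_{West} = 76.5, hence y_{West} = 51.

51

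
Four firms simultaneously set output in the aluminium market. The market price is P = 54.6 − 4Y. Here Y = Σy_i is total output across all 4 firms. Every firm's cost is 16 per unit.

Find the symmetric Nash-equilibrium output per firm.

A representative firm's profit is π_i = y_i(54.6 − 4Y) − 16y_i, with Y = y_i + Σ_{j≠i} y_j.
First-order condition: 38.6 − 8y_i − 4Σ_{j≠i} y_j = 0.
Imposing symmetry (y_j = y for all j) turns Σ_{j≠i} y_j into 3y, so 38.6 = 20y and y = 1.93.

1.93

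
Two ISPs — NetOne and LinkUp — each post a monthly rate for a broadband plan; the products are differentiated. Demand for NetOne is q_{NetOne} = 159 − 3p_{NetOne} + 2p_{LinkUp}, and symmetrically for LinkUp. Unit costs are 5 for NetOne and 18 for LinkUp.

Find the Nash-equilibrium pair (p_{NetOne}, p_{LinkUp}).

45.9375, 50.8125

NetOne's profit: π = (p_{NetOne} − 5)(159 − 3p_{NetOne} + 2p_{LinkUp}).
∂π/∂p_{NetOne} = 174 − 6p_{NetOne} + 2p_{LinkUp} = 0 ⇒ p_{NetOne} = 29 + (1/3)p_{LinkUp}.
Similarly p_{LinkUp} = 35.5 + (1/3)p_{NetOne}.
Plugging p_{LinkUp} into NetOne's best response: p_{NetOne} = 29 + (1/3)(35.5 + (1/3)p_{NetOne}) ⇒ (8/9)p_{NetOne} = 245/6, so p_{NetOne} = 45.9375.
Then p_{LinkUp} = 35.5 + (1/3)·45.9375 = 50.8125.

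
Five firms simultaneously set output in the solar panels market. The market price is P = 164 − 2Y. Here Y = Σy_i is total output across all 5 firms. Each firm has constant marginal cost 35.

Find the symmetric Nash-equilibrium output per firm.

A representative firm's profit is π_i = y_i(164 − 2Y) − 35y_i, with Y = y_i + Σ_{j≠i} y_j.
First-order condition: 129 − 4y_i − 2Σ_{j≠i} y_j = 0.
With identical firms, set every y_j = y: then 129 − 4y − 8y = 0, i.e. y = 129/12 = 10.75.

10.75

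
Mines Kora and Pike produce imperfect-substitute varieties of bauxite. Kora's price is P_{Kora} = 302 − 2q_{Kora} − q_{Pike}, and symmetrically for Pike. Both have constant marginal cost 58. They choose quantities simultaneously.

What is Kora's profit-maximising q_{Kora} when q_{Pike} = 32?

53

Mine Kora's profit: π = q_{Kora}(302 − 2q_{Kora} − q_{Pike}) − 58q_{Kora}.
∂π/∂q_{Kora} = 244 − 4q_{Kora} − q_{Pike} = 0 ⇒ q_{Kora} = 61 − 0.25q_{Pike}.
At q_{Pike} = 32: q_{Kora} = 61 − 0.25·32 = 53.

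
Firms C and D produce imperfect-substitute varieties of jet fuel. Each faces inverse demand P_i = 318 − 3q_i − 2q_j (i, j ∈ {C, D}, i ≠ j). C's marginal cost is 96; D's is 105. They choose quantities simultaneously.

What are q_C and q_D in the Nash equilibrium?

28.3125, 26.0625

Firm C's profit: π = q_C(318 − 3q_C − 2q_D) − 96q_C.
∂π/∂q_C = 222 − 6q_C − 2q_D = 0 ⇒ q_C = 37 − (1/3)q_D.
Similarly q_D = 35.5 − (1/3)q_C.
Solving the two reaction functions simultaneously: (1 − (−1/3)(−1/3))q_C = 37 − (1/3)·35.5, so (8/9)q_C = 151/6 and q_C = 28.3125.
Then q_D = 35.5 − (1/3)·28.3125 = 26.0625.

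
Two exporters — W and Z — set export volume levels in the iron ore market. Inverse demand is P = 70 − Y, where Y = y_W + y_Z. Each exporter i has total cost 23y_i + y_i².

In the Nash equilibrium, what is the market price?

Exporter W's profit: π = y_W(70 − (y_W + y_Z)) − 23y_W − y_W².
∂π/∂y_W = 47 − 4y_W − y_Z = 0, so y_W = 11.75 − 0.25y_Z.
Setting y_W = y_Z in the reaction function: y_W = 11.75 − 0.25y_W, so y_W = 11.75 / 1.25 = 9.4.
Equilibrium price: P = 70 − 18.8 = 51.2.

51.2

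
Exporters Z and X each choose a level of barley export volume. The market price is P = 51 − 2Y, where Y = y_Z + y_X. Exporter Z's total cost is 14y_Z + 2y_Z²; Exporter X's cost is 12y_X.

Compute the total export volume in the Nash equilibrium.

11

Exporter Z's profit: π = y_Z(51 − 2(y_Z + y_X)) − 14y_Z − 2y_Z².
∂π/∂y_Z = 37 − 8y_Z − 2y_X = 0, so y_Z = 4.625 − 0.25y_X.
For X: ∂π/∂y_X = 39 − 4y_X − 2y_Z = 0 ⇒ y_X = 9.75 − 0.5y_Z.
Plugging y_X into Z's best response: y_Z = 4.625 − 0.25(9.75 − 0.5y_Z) ⇒ 0.875y_Z = 2.1875, so y_Z = 2.5.
Then y_X = 9.75 − 0.5·2.5 = 8.5.
Total export volume: 2.5 + 8.5 = 11.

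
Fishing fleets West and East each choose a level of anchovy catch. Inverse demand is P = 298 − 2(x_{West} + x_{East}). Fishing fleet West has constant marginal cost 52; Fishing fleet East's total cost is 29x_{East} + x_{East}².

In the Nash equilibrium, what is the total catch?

Fishing fleet West's profit: π = x_{West}(298 − 2(x_{West} + x_{East})) − 52x_{West}.
∂π/∂x_{West} = 246 − 4x_{West} − 2x_{East} = 0, so x_{West} = 61.5 − 0.5x_{East}.
For East: ∂π/∂x_{East} = 269 − 6x_{East} − 2x_{West} = 0 ⇒ x_{East} = 269/6 − (1/3)x_{West}.
Solving the two reaction functions simultaneously: (1 − (−0.5)(−1/3))x_{West} = 61.5 − 0.5·(269/6), so (5/6)x_{West} = 469/12 and x_{West} = 46.9.
Then x_{East} = 269/6 − (1/3)·46.9 = 29.2.
Total catch: 46.9 + 29.2 = 76.1.

76.1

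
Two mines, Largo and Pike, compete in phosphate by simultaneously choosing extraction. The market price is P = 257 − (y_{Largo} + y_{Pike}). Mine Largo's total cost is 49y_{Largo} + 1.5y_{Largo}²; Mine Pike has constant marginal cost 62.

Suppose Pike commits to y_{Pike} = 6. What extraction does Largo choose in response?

40.4

Mine Largo's profit: π = y_{Largo}(257 − (y_{Largo} + y_{Pike})) − 49y_{Largo} − 1.5y_{Largo}².
∂π/∂y_{Largo} = 208 − 5y_{Largo} − y_{Pike} = 0, so y_{Largo} = 41.6 − 0.2y_{Pike}.
At y_{Pike} = 6: y_{Largo} = 41.6 − 0.2·6 = 40.4.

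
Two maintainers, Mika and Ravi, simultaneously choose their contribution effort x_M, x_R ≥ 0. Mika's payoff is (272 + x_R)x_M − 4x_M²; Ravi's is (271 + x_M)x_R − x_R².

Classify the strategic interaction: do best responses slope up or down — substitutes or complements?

Expanding Mika's payoff: 272x_M + x_Rx_M − 4x_M².
∂π/∂x_M = 272 + x_R − 8x_M = 0, so x_M = 34 + 0.125x_R.
The best-response slope dx_M/dx_R = 0.125 > 0: the reaction function is upward-sloping, so the choices are strategic complements.

strategic complements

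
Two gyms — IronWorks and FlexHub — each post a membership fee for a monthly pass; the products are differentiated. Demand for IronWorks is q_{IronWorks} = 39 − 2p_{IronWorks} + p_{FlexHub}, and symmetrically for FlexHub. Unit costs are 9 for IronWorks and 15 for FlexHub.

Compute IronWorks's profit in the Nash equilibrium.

IronWorks's profit: π = (p_{IronWorks} − 9)(39 − 2p_{IronWorks} + p_{FlexHub}).
∂π/∂p_{IronWorks} = 57 − 4p_{IronWorks} + p_{FlexHub} = 0 ⇒ p_{IronWorks} = 14.25 + 0.25p_{FlexHub}.
Similarly p_{FlexHub} = 17.25 + 0.25p_{IronWorks}.
Plugging p_{FlexHub} into IronWorks's best response: p_{IronWorks} = 14.25 + 0.25(17.25 + 0.25p_{IronWorks}) ⇒ 0.9375p_{IronWorks} = 18.5625, so p_{IronWorks} = 19.8.
Then p_{FlexHub} = 17.25 + 0.25·19.8 = 22.2.
q_{IronWorks} = 39 − 2·19.8 + 22.2 = 21.6.
Profit = (19.8 − 9)·21.6 = 233.28.

233.28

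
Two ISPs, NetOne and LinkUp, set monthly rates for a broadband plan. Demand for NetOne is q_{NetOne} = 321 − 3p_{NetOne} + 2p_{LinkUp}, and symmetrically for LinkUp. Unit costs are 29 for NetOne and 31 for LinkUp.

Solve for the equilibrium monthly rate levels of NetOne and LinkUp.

102.375, 103.125

NetOne's profit: π = (p_{NetOne} − 29)(321 − 3p_{NetOne} + 2p_{LinkUp}).
∂π/∂p_{NetOne} = 408 − 6p_{NetOne} + 2p_{LinkUp} = 0 ⇒ p_{NetOne} = 68 + (1/3)p_{LinkUp}.
Similarly p_{LinkUp} = 69 + (1/3)p_{NetOne}.
Substituting the second reaction function into the first: p_{NetOne} = 68 + (1/3)(69 + (1/3)p_{NetOne}), which gives (8/9)p_{NetOne} = 91 ⇒ p_{NetOne} = 102.375.
Then p_{LinkUp} = 69 + (1/3)·102.375 = 103.125.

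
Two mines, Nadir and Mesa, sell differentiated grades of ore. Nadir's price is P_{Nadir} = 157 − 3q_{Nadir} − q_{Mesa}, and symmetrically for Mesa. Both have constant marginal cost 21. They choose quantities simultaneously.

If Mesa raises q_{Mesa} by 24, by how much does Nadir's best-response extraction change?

-4

Mine Nadir's profit: π = q_{Nadir}(157 − 3q_{Nadir} − q_{Mesa}) − 21q_{Nadir}.
∂π/∂q_{Nadir} = 136 − 6q_{Nadir} − q_{Mesa} = 0 ⇒ q_{Nadir} = 68/3 − (1/6)q_{Mesa}.
The reaction-function slope is −1/6, so a 24-unit rise in q_{Mesa} moves q_{Nadir} by −1/6 × 24 = −4. Nadir's best response falls — the actions are strategic substitutes.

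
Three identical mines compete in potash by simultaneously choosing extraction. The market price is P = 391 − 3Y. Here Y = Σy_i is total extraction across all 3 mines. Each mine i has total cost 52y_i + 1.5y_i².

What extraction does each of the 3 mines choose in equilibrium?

22.6

A representative mine's profit is π_i = y_i(391 − 3Y) − 52y_i − 1.5y_i², with Y = y_i + Σ_{j≠i} y_j.
First-order condition: 339 − 9y_i − 3Σ_{j≠i} y_j = 0.
With identical mines, set every y_j = y: then 339 − 9y − 6y = 0, i.e. y = 339/15 = 22.6.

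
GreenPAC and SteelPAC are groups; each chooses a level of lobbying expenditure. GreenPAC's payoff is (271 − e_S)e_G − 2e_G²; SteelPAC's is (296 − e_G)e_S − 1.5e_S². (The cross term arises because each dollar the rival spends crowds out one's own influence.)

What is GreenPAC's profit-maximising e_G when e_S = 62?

Expanding GreenPAC's payoff: 271e_G − e_Se_G − 2e_G².
∂π/∂e_G = 271 − e_S − 4e_G = 0, so e_G = 67.75 − 0.25e_S.
At e_S = 62: e_G = 67.75 − 0.25·62 = 52.25.

52.25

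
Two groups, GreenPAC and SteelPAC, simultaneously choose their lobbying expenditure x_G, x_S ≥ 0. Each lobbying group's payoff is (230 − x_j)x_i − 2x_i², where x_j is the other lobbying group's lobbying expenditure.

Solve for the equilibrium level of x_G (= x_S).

46

GreenPAC's payoff is (230 − x_S)x_G − 2x_G².
∂π/∂x_G = 230 − x_S − 4x_G = 0, so x_G = 57.5 − 0.25x_S.
By symmetry x_S = x_G; substituting into the reaction function, 1.25x_G = 57.5 and x_G = 46.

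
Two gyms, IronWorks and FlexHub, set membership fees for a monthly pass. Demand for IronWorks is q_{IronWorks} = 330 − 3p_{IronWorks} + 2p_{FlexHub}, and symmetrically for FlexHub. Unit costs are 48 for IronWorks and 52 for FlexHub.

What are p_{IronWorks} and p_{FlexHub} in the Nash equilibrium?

IronWorks's profit: π = (p_{IronWorks} − 48)(330 − 3p_{IronWorks} + 2p_{FlexHub}).
∂π/∂p_{IronWorks} = 474 − 6p_{IronWorks} + 2p_{FlexHub} = 0 ⇒ p_{IronWorks} = 79 + (1/3)p_{FlexHub}.
Similarly p_{FlexHub} = 81 + (1/3)p_{IronWorks}.
Plugging p_{FlexHub} into IronWorks's best response: p_{IronWorks} = 79 + (1/3)(81 + (1/3)p_{IronWorks}) ⇒ (8/9)p_{IronWorks} = 106, so p_{IronWorks} = 119.25.
Then p_{FlexHub} = 81 + (1/3)·119.25 = 120.75.

119.25, 120.75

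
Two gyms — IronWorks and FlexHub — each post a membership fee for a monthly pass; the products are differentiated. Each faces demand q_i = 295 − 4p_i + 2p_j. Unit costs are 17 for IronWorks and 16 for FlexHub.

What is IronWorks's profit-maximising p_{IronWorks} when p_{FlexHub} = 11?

48.125

IronWorks's profit: π = (p_{IronWorks} − 17)(295 − 4p_{IronWorks} + 2p_{FlexHub}).
∂π/∂p_{IronWorks} = 363 − 8p_{IronWorks} + 2p_{FlexHub} = 0 ⇒ p_{IronWorks} = 45.375 + 0.25p_{FlexHub}.
At p_{FlexHub} = 11: p_{IronWorks} = 45.375 + 0.25·11 = 48.125.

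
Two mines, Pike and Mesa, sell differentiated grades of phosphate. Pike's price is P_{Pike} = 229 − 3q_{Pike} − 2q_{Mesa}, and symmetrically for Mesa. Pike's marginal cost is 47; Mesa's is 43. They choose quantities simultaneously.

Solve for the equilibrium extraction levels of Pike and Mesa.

Mine Pike's profit: π = q_{Pike}(229 − 3q_{Pike} − 2q_{Mesa}) − 47q_{Pike}.
∂π/∂q_{Pike} = 182 − 6q_{Pike} − 2q_{Mesa} = 0 ⇒ q_{Pike} = 91/3 − (1/3)q_{Mesa}.
Similarly q_{Mesa} = 31 − (1/3)q_{Pike}.
Substituting the second reaction function into the first: q_{Pike} = 91/3 − (1/3)(31 − (1/3)q_{Pike}), which gives (8/9)q_{Pike} = 20 ⇒ q_{Pike} = 22.5.
Then q_{Mesa} = 31 − (1/3)·22.5 = 23.5.

22.5, 23.5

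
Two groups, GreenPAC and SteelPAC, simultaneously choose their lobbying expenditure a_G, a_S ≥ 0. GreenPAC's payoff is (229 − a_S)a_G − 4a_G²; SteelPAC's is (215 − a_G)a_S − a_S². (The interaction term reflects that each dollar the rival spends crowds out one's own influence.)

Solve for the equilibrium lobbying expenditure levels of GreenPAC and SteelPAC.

Expanding GreenPAC's payoff: 229a_G − a_Sa_G − 4a_G².
∂π/∂a_G = 229 − a_S − 8a_G = 0, so a_G = 28.625 − 0.125a_S.
Likewise for SteelPAC: a_S = 107.5 − 0.5a_G.
Plugging a_S into GreenPAC's best response: a_G = 28.625 − 0.125(107.5 − 0.5a_G) ⇒ 0.9375a_G = 15.1875, so a_G = 16.2.
Then a_S = 107.5 − 0.5·16.2 = 99.4.

16.2, 99.4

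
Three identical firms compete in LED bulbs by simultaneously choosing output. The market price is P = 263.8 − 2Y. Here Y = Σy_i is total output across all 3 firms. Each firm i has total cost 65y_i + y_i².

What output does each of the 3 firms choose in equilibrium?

A representative firm's profit is π_i = y_i(263.8 − 2Y) − 65y_i − y_i², with Y = y_i + Σ_{j≠i} y_j.
First-order condition: 198.8 − 6y_i − 2Σ_{j≠i} y_j = 0.
In a symmetric equilibrium every firm chooses the same y, so Σ_{j≠i} y_j = 2y. The condition becomes 198.8 − 10y = 0, giving y = 198.8/10 = 19.88.

19.88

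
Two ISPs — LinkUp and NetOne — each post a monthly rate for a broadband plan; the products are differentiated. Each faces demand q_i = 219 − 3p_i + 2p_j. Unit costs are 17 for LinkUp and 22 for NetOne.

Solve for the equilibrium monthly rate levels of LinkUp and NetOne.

LinkUp's profit: π = (p_{LinkUp} − 17)(219 − 3p_{LinkUp} + 2p_{NetOne}).
∂π/∂p_{LinkUp} = 270 − 6p_{LinkUp} + 2p_{NetOne} = 0 ⇒ p_{LinkUp} = 45 + (1/3)p_{NetOne}.
Similarly p_{NetOne} = 47.5 + (1/3)p_{LinkUp}.
Solving the two reaction functions simultaneously: (1 − (1/3)(1/3))p_{LinkUp} = 45 + (1/3)·47.5, so (8/9)p_{LinkUp} = 365/6 and p_{LinkUp} = 68.4375.
Then p_{NetOne} = 47.5 + (1/3)·68.4375 = 70.3125.

68.4375, 70.3125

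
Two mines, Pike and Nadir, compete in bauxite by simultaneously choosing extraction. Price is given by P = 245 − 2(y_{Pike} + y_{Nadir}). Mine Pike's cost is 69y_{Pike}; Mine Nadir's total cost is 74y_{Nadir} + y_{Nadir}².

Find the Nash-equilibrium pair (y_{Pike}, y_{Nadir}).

35.7, 16.6

Mine Pike's profit: π = y_{Pike}(245 − 2(y_{Pike} + y_{Nadir})) − 69y_{Pike}.
∂π/∂y_{Pike} = 176 − 4y_{Pike} − 2y_{Nadir} = 0, so y_{Pike} = 44 − 0.5y_{Nadir}.
For Nadir: ∂π/∂y_{Nadir} = 171 − 6y_{Nadir} − 2y_{Pike} = 0 ⇒ y_{Nadir} = 28.5 − (1/3)y_{Pike}.
Solving the two reaction functions simultaneously: (1 − (−0.5)(−1/3))y_{Pike} = 44 − 0.5·28.5, so (5/6)y_{Pike} = 29.75 and y_{Pike} = 35.7.
Then y_{Nadir} = 28.5 − (1/3)·35.7 = 16.6.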